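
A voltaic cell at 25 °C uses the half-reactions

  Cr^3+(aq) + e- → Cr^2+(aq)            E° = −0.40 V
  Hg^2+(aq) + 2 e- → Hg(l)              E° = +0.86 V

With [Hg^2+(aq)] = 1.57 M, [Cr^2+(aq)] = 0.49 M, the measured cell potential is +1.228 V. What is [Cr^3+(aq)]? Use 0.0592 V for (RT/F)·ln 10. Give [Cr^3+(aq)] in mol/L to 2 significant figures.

Hg²⁺/Hg is the cathode (higher E°); E°cell = +0.86 − (−0.40) = +1.26 V with n = 2.
Rearranging E = E° − (0.0592/n)·log Q gives log Q = 2(+1.26 − (+1.228))/0.0592 = 1.081.
For Hg^2+(aq) + 2 Cr^2+(aq) → Hg(l) + 2 Cr^3+(aq), the reaction quotient is Q = [Cr^3+(aq)]^2 / ([Hg^2+(aq)]·[Cr^2+(aq)]^2).
Isolating [Cr^3+(aq)] in Q = 10^{1.081} yields log [Cr^3+(aq)] = 0.329, i.e. 2.1 M.

2.1 M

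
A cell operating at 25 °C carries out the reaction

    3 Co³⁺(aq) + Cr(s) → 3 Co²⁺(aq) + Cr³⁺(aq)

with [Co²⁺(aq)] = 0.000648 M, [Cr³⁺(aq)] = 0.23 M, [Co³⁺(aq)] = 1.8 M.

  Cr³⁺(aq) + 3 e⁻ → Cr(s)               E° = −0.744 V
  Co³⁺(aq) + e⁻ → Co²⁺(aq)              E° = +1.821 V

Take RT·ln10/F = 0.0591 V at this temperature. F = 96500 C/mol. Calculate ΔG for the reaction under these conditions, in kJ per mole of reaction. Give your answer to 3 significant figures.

−805 kJ/mol

The standard cell potential is +1.821 − (−0.744) = +2.565 V, with n = 3 electrons in the balanced equation.
The reaction quotient is ([Co²⁺(aq)]^3·[Cr³⁺(aq)]) / [Co³⁺(aq)]^3 = 1.07×10^−11; by Nernst, E = +2.565 − (0.0591/3)(−10.969) = +2.7811 V.
ΔG = −nFE = −(3)(96500)(+2.7811) J/mol = −805 kJ/mol.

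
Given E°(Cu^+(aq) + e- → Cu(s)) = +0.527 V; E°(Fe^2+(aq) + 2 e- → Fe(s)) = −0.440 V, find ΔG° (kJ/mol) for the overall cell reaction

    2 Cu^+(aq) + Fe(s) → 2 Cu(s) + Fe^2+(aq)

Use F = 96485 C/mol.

−187 kJ/mol

In the reaction as written Cu^+(aq) is reduced, so the Cu⁺/Cu couple is the cathode and Fe²⁺/Fe is the anode.
E°cell = +0.527 − (−0.440) = +0.967 V; balancing electrons gives n = 2.
ΔG° = −nFE°cell = −(2)(96485)(+0.967) J/mol = −187 kJ/mol.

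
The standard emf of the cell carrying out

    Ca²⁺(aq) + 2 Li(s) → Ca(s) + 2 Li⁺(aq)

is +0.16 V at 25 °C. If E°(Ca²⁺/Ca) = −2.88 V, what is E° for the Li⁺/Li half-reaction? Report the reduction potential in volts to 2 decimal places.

In the reaction as written the Ca²⁺/Ca couple is reduced (cathode) and Li⁺/Li is oxidized (anode), so E°cell = E°(Ca²⁺/Ca) − E°(Li⁺/Li).
E°(Li⁺/Li) = E°(cathode) − E°cell = −2.88 − (+0.16) = −3.04 V.

−3.04 V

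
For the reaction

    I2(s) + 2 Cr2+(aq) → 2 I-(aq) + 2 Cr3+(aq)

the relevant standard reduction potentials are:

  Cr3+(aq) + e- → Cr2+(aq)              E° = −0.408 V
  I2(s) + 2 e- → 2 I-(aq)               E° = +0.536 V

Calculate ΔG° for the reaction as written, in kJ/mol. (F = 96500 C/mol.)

−182 kJ/mol

In the reaction as written I2(s) is reduced, so the I₂/I⁻ couple is the cathode and Cr³⁺/Cr²⁺ is the anode.
E°cell = +0.536 − (−0.408) = +0.944 V; balancing electrons gives n = 2.
ΔG° = −nFE°cell = −(2)(96500)(+0.944) J/mol = −182 kJ/mol.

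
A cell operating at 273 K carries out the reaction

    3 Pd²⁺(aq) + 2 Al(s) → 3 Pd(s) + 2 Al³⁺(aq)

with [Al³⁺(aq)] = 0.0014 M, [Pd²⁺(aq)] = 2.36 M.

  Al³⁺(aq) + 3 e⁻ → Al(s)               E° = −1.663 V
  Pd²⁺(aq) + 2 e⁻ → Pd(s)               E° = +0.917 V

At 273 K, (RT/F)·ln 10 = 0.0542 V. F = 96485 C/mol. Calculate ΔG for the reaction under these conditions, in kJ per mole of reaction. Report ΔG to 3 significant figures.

With Pd²⁺/Pd reduced at the cathode, E°cell = +0.917 − (−1.663) = +2.580 V and n = 6.
Q = [Al³⁺(aq)]^2 / [Pd²⁺(aq)]^3 = 1.49×10^−7, so log Q = −6.826 and E = +2.580 − (0.0542/6)(−6.826) = +2.6417 V.
ΔG = −nFE = −(6)(96485)(+2.6417) J/mol = −1530 kJ/mol.

−1530 kJ/mol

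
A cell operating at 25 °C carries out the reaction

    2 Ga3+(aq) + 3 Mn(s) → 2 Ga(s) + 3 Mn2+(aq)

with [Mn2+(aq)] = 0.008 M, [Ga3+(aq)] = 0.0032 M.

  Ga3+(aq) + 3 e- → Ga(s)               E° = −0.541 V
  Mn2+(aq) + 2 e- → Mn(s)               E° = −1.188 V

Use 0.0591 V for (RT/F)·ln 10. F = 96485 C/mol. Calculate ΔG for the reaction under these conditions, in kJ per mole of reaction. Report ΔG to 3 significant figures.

The standard cell potential is −0.541 − (−1.188) = +0.647 V, with n = 6 electrons in the balanced equation.
The reaction quotient is [Mn2+(aq)]^3 / [Ga3+(aq)]^2 = 0.05; by Nernst, E = +0.647 − (0.0591/6)(−1.301) = +0.6598 V.
ΔG = −nFE = −(6)(96485)(+0.6598) J/mol = −382 kJ/mol.

−382 kJ/mol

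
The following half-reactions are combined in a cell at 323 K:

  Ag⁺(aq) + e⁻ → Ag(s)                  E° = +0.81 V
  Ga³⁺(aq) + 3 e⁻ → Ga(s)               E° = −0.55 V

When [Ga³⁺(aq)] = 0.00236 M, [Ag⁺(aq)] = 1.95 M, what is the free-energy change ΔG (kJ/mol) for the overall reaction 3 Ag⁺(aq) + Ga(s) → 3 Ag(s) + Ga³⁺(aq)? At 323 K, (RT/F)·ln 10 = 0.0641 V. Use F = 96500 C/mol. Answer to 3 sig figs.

−415 kJ/mol

E°cell = +0.81 − (−0.55) = +1.36 V; the balanced reaction transfers n = 3 electrons.
Here Q = [Ga³⁺(aq)] / [Ag⁺(aq)]^3 = 0.000318 (log Q = −3.497), giving E = +1.36 − (0.0641/3)·(−3.497) = +1.4347 V.
Then ΔG = −nFE = −3 × 96500 × +1.4347 J/mol = −415 kJ/mol.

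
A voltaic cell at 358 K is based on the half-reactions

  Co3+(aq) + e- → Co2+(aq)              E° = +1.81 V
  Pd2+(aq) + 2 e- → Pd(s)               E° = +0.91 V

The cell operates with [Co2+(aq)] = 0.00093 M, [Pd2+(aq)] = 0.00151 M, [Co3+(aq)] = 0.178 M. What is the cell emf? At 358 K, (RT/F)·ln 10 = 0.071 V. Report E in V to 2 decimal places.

+1.16 V

Co³⁺/Co²⁺ is reduced (cathode, E° = +1.81 V) and Pd²⁺/Pd is oxidized (anode).
E°cell = +1.81 − (+0.91) = +0.90 V, with n = 2 electrons transferred.
Balancing gives 2 Co3+(aq) + Pd(s) → 2 Co2+(aq) + Pd2+(aq); hence Q = ([Co2+(aq)]^2·[Pd2+(aq)]) / [Co3+(aq)]^2 = 4.12×10^−8 (log Q = −7.385).
E = E° − (0.071/n)·log Q = +0.90 − (0.071/2)(−7.385) = +1.16 V.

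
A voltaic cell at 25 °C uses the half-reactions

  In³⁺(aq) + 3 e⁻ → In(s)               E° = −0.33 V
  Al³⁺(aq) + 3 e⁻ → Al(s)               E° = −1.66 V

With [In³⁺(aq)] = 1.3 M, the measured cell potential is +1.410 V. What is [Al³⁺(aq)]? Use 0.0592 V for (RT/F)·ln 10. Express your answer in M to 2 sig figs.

0.00011 M

The In³⁺/In couple has the larger reduction potential, so it is the cathode: E°cell = −0.33 − (−1.66) = +1.33 V and n = 3.
Since E = E° − (0.0592/n)·log Q, log Q = n(E° − E)/0.0592 = −4.054.
Balancing electrons gives In³⁺(aq) + Al(s) → In(s) + Al³⁺(aq); thus Q = [Al³⁺(aq)] / [In³⁺(aq)].
Substituting the known concentrations and solving, log [Al³⁺(aq)] = −3.940 and [Al³⁺(aq)] = 0.00011 M.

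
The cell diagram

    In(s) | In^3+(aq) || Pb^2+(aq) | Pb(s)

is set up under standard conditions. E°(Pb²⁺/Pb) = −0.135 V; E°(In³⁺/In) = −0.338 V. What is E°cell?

By convention the left-hand electrode in cell notation is the anode (oxidation) and the right-hand electrode is the cathode (reduction).
E°cell = E°(right) − E°(left) = −0.135 − (−0.338) = +0.203 V.

+0.203 V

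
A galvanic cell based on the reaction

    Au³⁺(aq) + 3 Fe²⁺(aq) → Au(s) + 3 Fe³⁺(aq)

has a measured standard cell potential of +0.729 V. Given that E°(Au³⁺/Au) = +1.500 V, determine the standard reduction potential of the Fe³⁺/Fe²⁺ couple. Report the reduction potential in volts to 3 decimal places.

+0.771 V

In the reaction as written the Au³⁺/Au couple is reduced (cathode) and Fe³⁺/Fe²⁺ is oxidized (anode), so E°cell = E°(Au³⁺/Au) − E°(Fe³⁺/Fe²⁺).
E°(Fe³⁺/Fe²⁺) = E°(cathode) − E°cell = +1.500 − (+0.729) = +0.771 V.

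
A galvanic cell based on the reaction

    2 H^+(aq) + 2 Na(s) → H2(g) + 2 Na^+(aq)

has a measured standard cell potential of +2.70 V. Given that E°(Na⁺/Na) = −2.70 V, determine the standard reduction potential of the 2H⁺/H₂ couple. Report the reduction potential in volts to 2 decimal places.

+0.00 V

In the reaction as written the 2H⁺/H₂ couple is reduced (cathode) and Na⁺/Na is oxidized (anode), so E°cell = E°(2H⁺/H₂) − E°(Na⁺/Na).
E°(2H⁺/H₂) = E°cell + E°(anode) = +2.70 + (−2.70) = +0.00 V.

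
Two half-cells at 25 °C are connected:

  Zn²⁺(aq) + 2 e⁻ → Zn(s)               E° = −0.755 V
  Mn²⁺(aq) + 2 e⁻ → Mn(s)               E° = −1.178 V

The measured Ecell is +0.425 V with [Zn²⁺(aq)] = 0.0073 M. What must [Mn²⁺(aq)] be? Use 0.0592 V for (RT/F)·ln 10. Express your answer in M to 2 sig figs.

The Zn²⁺/Zn couple has the larger reduction potential, so it is the cathode: E°cell = −0.755 − (−1.178) = +0.423 V and n = 2.
From the Nernst equation, log Q = n(E° − E)/0.0592 = 2·(+0.423 − (+0.425))/0.0592 = −0.068.
Balancing electrons gives Zn²⁺(aq) + Mn(s) → Zn(s) + Mn²⁺(aq); thus Q = [Mn²⁺(aq)] / [Zn²⁺(aq)].
Substituting the known concentrations and solving, log [Mn²⁺(aq)] = −2.205 and [Mn²⁺(aq)] = 0.0062 M.

0.0062 M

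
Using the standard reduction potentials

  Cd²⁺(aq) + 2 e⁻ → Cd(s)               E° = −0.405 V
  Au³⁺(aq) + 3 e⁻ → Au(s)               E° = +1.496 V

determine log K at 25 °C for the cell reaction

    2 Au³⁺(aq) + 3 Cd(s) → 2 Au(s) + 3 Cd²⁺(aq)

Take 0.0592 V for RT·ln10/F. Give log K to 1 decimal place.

The Au³⁺/Au couple is reduced (cathode); E°cell = +1.496 − (−0.405) = +1.901 V with n = 6.
At equilibrium E = 0, so log K = nE°cell / 0.0592 = (6)(+1.901) / 0.0592 = 192.7.

log K = 192.7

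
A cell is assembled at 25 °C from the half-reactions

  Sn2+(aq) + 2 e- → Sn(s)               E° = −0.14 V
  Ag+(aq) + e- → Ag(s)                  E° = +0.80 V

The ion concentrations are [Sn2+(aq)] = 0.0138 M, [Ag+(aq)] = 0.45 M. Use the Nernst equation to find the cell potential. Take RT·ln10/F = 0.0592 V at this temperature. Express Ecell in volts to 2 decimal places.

+0.97 V

The Ag⁺/Ag couple has the more positive E°, so it is the cathode; Sn²⁺/Sn is the anode.
The standard potential is +0.80 − (−0.14) = +0.94 V and the balanced reaction transfers n = 2 electrons.
The balanced reaction is 2 Ag+(aq) + Sn(s) → 2 Ag(s) + Sn2+(aq), so Q = [Sn2+(aq)] / [Ag+(aq)]^2 = 0.0681 and log Q = −1.167.
Applying E = E° − (RT ln10/nF)·log Q gives +0.94 − (0.0592/2)(−1.167) = +0.97 V.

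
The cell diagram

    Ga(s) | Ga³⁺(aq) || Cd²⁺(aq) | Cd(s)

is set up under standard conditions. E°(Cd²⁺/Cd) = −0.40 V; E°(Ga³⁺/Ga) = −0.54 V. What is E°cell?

By convention the left-hand electrode in cell notation is the anode (oxidation) and the right-hand electrode is the cathode (reduction).
E°cell = E°(right) − E°(left) = −0.40 − (−0.54) = +0.14 V.

+0.14 V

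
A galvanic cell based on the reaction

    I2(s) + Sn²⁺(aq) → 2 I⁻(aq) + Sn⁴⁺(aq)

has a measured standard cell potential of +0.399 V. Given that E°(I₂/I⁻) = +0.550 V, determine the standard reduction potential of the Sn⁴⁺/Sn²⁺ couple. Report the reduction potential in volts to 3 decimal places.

+0.151 V

In the reaction as written the I₂/I⁻ couple is reduced (cathode) and Sn⁴⁺/Sn²⁺ is oxidized (anode), so E°cell = E°(I₂/I⁻) − E°(Sn⁴⁺/Sn²⁺).
E°(Sn⁴⁺/Sn²⁺) = E°(cathode) − E°cell = +0.550 − (+0.399) = +0.151 V.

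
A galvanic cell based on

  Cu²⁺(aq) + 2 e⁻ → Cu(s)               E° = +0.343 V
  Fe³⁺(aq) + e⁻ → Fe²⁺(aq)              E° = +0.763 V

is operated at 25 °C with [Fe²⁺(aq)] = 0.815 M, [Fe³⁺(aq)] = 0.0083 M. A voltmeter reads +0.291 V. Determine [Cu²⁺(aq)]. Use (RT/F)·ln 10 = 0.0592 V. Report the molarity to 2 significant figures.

2.4 M

The Fe³⁺/Fe²⁺ couple has the larger reduction potential, so it is the cathode: E°cell = +0.763 − (+0.343) = +0.420 V and n = 2.
From the Nernst equation, log Q = n(E° − E)/0.0592 = 2·(+0.420 − (+0.291))/0.0592 = 4.358.
Balancing electrons gives 2 Fe³⁺(aq) + Cu(s) → 2 Fe²⁺(aq) + Cu²⁺(aq); thus Q = ([Fe²⁺(aq)]^2·[Cu²⁺(aq)]) / [Fe³⁺(aq)]^2.
Substituting the known concentrations and solving, log [Cu²⁺(aq)] = 0.374 and [Cu²⁺(aq)] = 2.4 M.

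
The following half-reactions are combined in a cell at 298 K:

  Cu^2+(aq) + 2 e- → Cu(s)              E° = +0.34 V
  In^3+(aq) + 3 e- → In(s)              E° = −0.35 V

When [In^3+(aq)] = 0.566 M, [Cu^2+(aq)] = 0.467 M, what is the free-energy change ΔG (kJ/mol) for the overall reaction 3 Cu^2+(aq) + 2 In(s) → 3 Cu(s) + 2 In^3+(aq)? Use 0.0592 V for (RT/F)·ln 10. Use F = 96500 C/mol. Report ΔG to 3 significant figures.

The standard cell potential is +0.34 − (−0.35) = +0.69 V, with n = 6 electrons in the balanced equation.
The reaction quotient is [In^3+(aq)]^2 / [Cu^2+(aq)]^3 = 3.15; by Nernst, E = +0.69 − (0.0592/6)(0.498) = +0.6851 V.
Then ΔG = −nFE = −6 × 96500 × +0.6851 J/mol = −397 kJ/mol.

−397 kJ/mol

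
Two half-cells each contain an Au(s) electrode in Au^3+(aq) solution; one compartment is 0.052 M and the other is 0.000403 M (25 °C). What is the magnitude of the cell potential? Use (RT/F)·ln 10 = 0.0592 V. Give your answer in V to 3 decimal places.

0.042 V

For a concentration cell E°cell = 0, since both electrodes use the same couple.
The compartment with the higher Au^3+(aq) concentration (0.052 M) acts as the cathode; ions are reduced there and produced at the dilute (0.000403 M) anode.
With n = 3, Ecell = −(0.0592/3)·log([dilute]/[conc]) = −(0.0592/3)·log(0.000403/0.052) = +0.042 V.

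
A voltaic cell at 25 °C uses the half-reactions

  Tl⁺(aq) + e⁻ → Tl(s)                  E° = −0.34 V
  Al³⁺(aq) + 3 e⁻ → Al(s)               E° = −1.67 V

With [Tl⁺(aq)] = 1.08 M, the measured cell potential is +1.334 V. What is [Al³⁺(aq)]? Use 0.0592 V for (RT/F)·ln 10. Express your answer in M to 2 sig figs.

Tl⁺/Tl is the cathode (higher E°); E°cell = −0.34 − (−1.67) = +1.33 V with n = 3.
Rearranging E = E° − (0.0592/n)·log Q gives log Q = 3(+1.33 − (+1.334))/0.0592 = −0.203.
Balancing electrons gives 3 Tl⁺(aq) + Al(s) → 3 Tl(s) + Al³⁺(aq); thus Q = [Al³⁺(aq)] / [Tl⁺(aq)]^3.
Substituting the known concentrations and solving, log [Al³⁺(aq)] = −0.103 and [Al³⁺(aq)] = 0.79 M.

0.79 M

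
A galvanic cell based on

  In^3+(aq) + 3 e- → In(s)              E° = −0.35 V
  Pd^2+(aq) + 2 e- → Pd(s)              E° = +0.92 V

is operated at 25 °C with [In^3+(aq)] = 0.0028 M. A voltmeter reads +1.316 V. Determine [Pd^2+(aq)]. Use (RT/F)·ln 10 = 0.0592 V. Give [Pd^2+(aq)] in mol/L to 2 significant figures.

Pd²⁺/Pd is the cathode (higher E°); E°cell = +0.92 − (−0.35) = +1.27 V with n = 6.
From the Nernst equation, log Q = n(E° − E)/0.0592 = 6·(+1.27 − (+1.316))/0.0592 = −4.662.
Balancing electrons gives 3 Pd^2+(aq) + 2 In(s) → 3 Pd(s) + 2 In^3+(aq); thus Q = [In^3+(aq)]^2 / [Pd^2+(aq)]^3.
Solving for the unknown gives log [Pd^2+(aq)] = −0.148, so [Pd^2+(aq)] ≈ 0.71 M.

0.71 M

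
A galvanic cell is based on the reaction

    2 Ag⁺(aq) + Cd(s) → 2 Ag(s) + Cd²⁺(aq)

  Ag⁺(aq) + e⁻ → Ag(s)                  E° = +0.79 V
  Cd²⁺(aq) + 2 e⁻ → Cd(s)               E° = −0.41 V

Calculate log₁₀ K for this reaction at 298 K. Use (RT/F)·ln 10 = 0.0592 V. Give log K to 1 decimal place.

log K = 40.5

The Ag⁺/Ag couple is reduced (cathode); E°cell = +0.79 − (−0.41) = +1.20 V with n = 2.
At equilibrium E = 0, so log K = nE°cell / 0.0592 = (2)(+1.20) / 0.0592 = 40.5.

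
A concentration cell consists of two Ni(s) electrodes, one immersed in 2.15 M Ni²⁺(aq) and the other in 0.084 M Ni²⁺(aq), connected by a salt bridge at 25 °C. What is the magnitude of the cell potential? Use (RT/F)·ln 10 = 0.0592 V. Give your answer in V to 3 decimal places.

For a concentration cell E°cell = 0, since both electrodes use the same couple.
The compartment with the higher Ni²⁺(aq) concentration (2.15 M) acts as the cathode; ions are reduced there and produced at the dilute (0.084 M) anode.
With n = 2, Ecell = −(0.0592/2)·log([dilute]/[conc]) = −(0.0592/2)·log(0.084/2.15) = +0.042 V.

0.042 V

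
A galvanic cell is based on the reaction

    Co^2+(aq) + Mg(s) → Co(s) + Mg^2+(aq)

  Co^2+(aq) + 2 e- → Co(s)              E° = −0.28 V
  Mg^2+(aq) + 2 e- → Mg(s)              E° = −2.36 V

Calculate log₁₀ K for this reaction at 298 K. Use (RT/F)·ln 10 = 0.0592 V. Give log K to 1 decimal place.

The Co²⁺/Co couple is reduced (cathode); E°cell = −0.28 − (−2.36) = +2.08 V with n = 2.
At equilibrium E = 0, so log K = nE°cell / 0.0592 = (2)(+2.08) / 0.0592 = 70.3.

log K = 70.3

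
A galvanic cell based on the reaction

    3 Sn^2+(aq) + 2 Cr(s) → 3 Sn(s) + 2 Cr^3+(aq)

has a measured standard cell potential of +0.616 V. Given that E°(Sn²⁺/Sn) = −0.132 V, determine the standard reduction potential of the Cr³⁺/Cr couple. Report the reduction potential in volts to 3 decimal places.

In the reaction as written the Sn²⁺/Sn couple is reduced (cathode) and Cr³⁺/Cr is oxidized (anode), so E°cell = E°(Sn²⁺/Sn) − E°(Cr³⁺/Cr).
E°(Cr³⁺/Cr) = E°(cathode) − E°cell = −0.132 − (+0.616) = −0.748 V.

−0.748 V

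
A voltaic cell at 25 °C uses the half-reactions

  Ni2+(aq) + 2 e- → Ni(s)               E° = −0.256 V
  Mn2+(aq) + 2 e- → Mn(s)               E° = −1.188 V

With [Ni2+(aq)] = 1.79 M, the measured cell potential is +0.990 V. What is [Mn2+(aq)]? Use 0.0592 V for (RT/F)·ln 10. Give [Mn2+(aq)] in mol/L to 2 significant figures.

0.020 M

Ni²⁺/Ni is the cathode (higher E°); E°cell = −0.256 − (−1.188) = +0.932 V with n = 2.
Since E = E° − (0.0592/n)·log Q, log Q = n(E° − E)/0.0592 = −1.959.
Balancing electrons gives Ni2+(aq) + Mn(s) → Ni(s) + Mn2+(aq); thus Q = [Mn2+(aq)] / [Ni2+(aq)].
Solving for the unknown gives log [Mn2+(aq)] = −1.706, so [Mn2+(aq)] ≈ 0.020 M.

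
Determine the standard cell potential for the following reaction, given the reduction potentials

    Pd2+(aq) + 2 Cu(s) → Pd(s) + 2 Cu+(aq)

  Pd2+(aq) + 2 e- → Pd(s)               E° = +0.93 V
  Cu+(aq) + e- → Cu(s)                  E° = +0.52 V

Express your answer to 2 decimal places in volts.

Pd2+(aq) gains electrons, so the Pd²⁺/Pd couple is the cathode; the Cu⁺/Cu couple is the anode.
E°cell = E°(cathode) − E°(anode) = +0.93 − (+0.52) = +0.41 V.

+0.41 V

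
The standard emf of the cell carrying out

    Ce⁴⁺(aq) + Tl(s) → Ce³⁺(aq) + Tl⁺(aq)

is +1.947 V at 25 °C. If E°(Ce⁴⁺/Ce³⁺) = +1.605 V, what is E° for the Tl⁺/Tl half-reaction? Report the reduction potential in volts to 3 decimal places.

In the reaction as written the Ce⁴⁺/Ce³⁺ couple is reduced (cathode) and Tl⁺/Tl is oxidized (anode), so E°cell = E°(Ce⁴⁺/Ce³⁺) − E°(Tl⁺/Tl).
E°(Tl⁺/Tl) = E°(cathode) − E°cell = +1.605 − (+1.947) = −0.342 V.

−0.342 V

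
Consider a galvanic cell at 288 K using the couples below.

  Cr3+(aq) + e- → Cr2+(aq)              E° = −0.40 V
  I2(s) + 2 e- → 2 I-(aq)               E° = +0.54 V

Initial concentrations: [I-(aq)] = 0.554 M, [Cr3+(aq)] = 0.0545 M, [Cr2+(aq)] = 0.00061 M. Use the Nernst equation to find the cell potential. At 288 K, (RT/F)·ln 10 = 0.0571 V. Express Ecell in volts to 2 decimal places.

The I₂/I⁻ couple has the more positive E°, so it is the cathode; Cr³⁺/Cr²⁺ is the anode.
E°cell = +0.54 − (−0.40) = +0.94 V, with n = 2 electrons transferred.
The balanced reaction is I2(s) + 2 Cr2+(aq) → 2 I-(aq) + 2 Cr3+(aq), so Q = ([I-(aq)]^2·[Cr3+(aq)]^2) / [Cr2+(aq)]^2 = 2.45×10^3 and log Q = 3.389.
Applying E = E° − (RT ln10/nF)·log Q gives +0.94 − (0.0571/2)(3.389) = +0.84 V.

+0.84 V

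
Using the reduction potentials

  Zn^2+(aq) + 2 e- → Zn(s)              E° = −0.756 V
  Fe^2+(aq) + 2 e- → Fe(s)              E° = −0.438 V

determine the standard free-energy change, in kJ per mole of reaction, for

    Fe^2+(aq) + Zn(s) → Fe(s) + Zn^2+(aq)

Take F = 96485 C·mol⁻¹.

−61.4 kJ/mol

In the reaction as written Fe^2+(aq) is reduced, so the Fe²⁺/Fe couple is the cathode and Zn²⁺/Zn is the anode.
E°cell = −0.438 − (−0.756) = +0.318 V; balancing electrons gives n = 2.
ΔG° = −nFE°cell = −(2)(96485)(+0.318) J/mol = −61.4 kJ/mol.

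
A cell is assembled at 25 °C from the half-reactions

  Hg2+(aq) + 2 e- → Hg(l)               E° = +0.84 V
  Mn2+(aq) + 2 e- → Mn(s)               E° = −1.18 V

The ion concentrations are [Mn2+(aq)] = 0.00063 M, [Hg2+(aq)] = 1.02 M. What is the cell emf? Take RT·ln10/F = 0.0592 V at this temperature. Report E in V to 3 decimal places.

+2.115 V

Hg²⁺/Hg is reduced (cathode, E° = +0.84 V) and Mn²⁺/Mn is oxidized (anode).
E°cell = E°cat − E°an = +0.84 − (−1.18) = +2.02 V; n = 2.
For the overall reaction Hg2+(aq) + Mn(s) → Hg(l) + Mn2+(aq), Q = [Mn2+(aq)] / [Hg2+(aq)] = 0.000618, giving log Q = −3.209.
Applying E = E° − (RT ln10/nF)·log Q gives +2.02 − (0.0592/2)(−3.209) = +2.115 V.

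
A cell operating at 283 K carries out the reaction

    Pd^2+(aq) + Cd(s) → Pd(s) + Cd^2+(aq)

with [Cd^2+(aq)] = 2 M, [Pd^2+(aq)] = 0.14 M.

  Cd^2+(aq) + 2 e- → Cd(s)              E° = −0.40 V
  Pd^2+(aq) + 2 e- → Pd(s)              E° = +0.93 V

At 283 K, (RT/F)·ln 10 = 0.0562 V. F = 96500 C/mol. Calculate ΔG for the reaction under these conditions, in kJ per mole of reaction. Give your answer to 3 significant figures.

E°cell = +0.93 − (−0.40) = +1.33 V; the balanced reaction transfers n = 2 electrons.
Here Q = [Cd^2+(aq)] / [Pd^2+(aq)] = 14.3 (log Q = 1.155), giving E = +1.33 − (0.0562/2)·(1.155) = +1.2975 V.
Finally ΔG = −nFE = −(2)(96500 C/mol)(+1.2975 V) = −250 kJ/mol.

−250 kJ/mol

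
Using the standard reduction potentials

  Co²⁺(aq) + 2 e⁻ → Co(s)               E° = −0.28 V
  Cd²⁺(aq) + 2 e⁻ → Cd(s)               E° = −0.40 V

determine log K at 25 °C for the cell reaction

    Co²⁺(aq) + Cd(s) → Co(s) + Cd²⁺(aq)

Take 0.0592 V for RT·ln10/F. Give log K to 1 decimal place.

log K = 4.1

The Co²⁺/Co couple is reduced (cathode); E°cell = −0.28 − (−0.40) = +0.12 V with n = 2.
At equilibrium E = 0, so log K = nE°cell / 0.0592 = (2)(+0.12) / 0.0592 = 4.1.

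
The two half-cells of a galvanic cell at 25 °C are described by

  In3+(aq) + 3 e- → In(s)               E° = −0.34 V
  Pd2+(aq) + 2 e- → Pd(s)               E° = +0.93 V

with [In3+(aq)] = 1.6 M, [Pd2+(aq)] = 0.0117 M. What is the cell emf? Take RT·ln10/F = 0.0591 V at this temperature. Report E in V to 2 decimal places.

Since E°(Pd²⁺/Pd) > E°(In³⁺/In), Pd²⁺/Pd serves as the cathode.
E°cell = +0.93 − (−0.34) = +1.27 V, with n = 6 electrons transferred.
For the overall reaction 3 Pd2+(aq) + 2 In(s) → 3 Pd(s) + 2 In3+(aq), Q = [In3+(aq)]^2 / [Pd2+(aq)]^3 = 1.6×10^6, giving log Q = 6.204.
By the Nernst equation, E = +1.27 − (0.0591/6)·(6.204) = +1.21 V.

+1.21 V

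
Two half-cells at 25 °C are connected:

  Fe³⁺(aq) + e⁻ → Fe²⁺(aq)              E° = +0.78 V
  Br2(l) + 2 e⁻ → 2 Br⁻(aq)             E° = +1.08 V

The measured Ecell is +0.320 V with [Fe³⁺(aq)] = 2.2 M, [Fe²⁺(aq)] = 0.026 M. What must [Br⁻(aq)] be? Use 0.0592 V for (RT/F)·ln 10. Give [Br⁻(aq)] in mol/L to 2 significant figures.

The Br₂/Br⁻ couple has the larger reduction potential, so it is the cathode: E°cell = +1.08 − (+0.78) = +0.30 V and n = 2.
Since E = E° − (0.0592/n)·log Q, log Q = n(E° − E)/0.0592 = −0.676.
Balancing electrons gives Br2(l) + 2 Fe²⁺(aq) → 2 Br⁻(aq) + 2 Fe³⁺(aq); thus Q = ([Br⁻(aq)]^2·[Fe³⁺(aq)]^2) / [Fe²⁺(aq)]^2.
Solving for the unknown gives log [Br⁻(aq)] = −2.265, so [Br⁻(aq)] ≈ 0.0054 M.

0.0054 M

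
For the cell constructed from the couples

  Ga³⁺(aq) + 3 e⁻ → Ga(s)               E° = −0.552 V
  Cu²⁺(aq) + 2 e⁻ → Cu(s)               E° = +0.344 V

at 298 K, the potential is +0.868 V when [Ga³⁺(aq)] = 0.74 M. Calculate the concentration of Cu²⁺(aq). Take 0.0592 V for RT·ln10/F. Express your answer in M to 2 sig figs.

With Cu²⁺/Cu at the cathode and Ga³⁺/Ga at the anode, E°cell = +0.344 − (−0.552) = +0.896 V (n = 6).
From the Nernst equation, log Q = n(E° − E)/0.0592 = 6·(+0.896 − (+0.868))/0.0592 = 2.838.
The balanced reaction is 3 Cu²⁺(aq) + 2 Ga(s) → 3 Cu(s) + 2 Ga³⁺(aq), so Q = [Ga³⁺(aq)]^2 / [Cu²⁺(aq)]^3.
Substituting the known concentrations and solving, log [Cu²⁺(aq)] = −1.033 and [Cu²⁺(aq)] = 0.093 M.

0.093 M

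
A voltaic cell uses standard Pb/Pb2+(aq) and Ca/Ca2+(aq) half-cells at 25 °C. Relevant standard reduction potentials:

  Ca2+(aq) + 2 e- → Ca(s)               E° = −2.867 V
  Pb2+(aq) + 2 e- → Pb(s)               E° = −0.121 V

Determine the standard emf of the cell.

Of the two couples in this cell, the one with the more positive reduction potential is reduced at the cathode: here that is Pb²⁺/Pb (−0.121 V); Ca²⁺/Ca (−2.867 V) is the anode.
E°cell = E°(cathode) − E°(anode) = −0.121 − (−2.867) = +2.746 V.

+2.746 V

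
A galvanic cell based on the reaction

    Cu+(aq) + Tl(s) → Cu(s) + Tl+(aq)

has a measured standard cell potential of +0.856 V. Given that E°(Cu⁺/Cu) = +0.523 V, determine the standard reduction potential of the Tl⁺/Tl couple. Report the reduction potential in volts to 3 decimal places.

−0.333 V

In the reaction as written the Cu⁺/Cu couple is reduced (cathode) and Tl⁺/Tl is oxidized (anode), so E°cell = E°(Cu⁺/Cu) − E°(Tl⁺/Tl).
E°(Tl⁺/Tl) = E°(cathode) − E°cell = +0.523 − (+0.856) = −0.333 V.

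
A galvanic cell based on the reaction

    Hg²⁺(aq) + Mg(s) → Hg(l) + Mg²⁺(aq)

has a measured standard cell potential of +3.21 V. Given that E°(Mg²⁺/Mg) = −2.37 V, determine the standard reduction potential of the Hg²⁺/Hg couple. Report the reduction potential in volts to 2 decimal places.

+0.84 V

In the reaction as written the Hg²⁺/Hg couple is reduced (cathode) and Mg²⁺/Mg is oxidized (anode), so E°cell = E°(Hg²⁺/Hg) − E°(Mg²⁺/Mg).
E°(Hg²⁺/Hg) = E°cell + E°(anode) = +3.21 + (−2.37) = +0.84 V.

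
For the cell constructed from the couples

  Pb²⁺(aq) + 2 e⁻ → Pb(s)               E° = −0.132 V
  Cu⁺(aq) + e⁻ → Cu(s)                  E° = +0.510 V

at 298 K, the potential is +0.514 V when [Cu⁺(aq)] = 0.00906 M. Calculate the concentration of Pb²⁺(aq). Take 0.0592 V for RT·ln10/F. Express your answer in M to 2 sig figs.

With Cu⁺/Cu at the cathode and Pb²⁺/Pb at the anode, E°cell = +0.510 − (−0.132) = +0.642 V (n = 2).
Since E = E° − (0.0592/n)·log Q, log Q = n(E° − E)/0.0592 = 4.324.
The balanced reaction is 2 Cu⁺(aq) + Pb(s) → 2 Cu(s) + Pb²⁺(aq), so Q = [Pb²⁺(aq)] / [Cu⁺(aq)]^2.
Solving for the unknown gives log [Pb²⁺(aq)] = 0.238, so [Pb²⁺(aq)] ≈ 1.7 M.

1.7 M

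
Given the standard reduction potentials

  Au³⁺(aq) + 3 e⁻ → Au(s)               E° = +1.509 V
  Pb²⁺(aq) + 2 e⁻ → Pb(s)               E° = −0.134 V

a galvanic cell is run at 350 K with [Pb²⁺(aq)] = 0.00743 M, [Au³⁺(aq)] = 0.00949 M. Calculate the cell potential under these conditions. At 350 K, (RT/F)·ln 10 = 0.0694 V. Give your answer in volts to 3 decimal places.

+1.670 V

Since E°(Au³⁺/Au) > E°(Pb²⁺/Pb), Au³⁺/Au serves as the cathode.
E°cell = +1.509 − (−0.134) = +1.643 V, with n = 6 electrons transferred.
Balancing gives 2 Au³⁺(aq) + 3 Pb(s) → 2 Au(s) + 3 Pb²⁺(aq); hence Q = [Pb²⁺(aq)]^3 / [Au³⁺(aq)]^2 = 0.00455 (log Q = −2.342).
By the Nernst equation, E = +1.643 − (0.0694/6)·(−2.342) = +1.670 V.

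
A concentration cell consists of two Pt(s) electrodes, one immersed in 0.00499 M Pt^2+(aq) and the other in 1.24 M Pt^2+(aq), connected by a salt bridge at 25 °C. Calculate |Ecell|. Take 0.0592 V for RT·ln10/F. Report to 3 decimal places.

0.071 V

For a concentration cell E°cell = 0, since both electrodes use the same couple.
The compartment with the higher Pt^2+(aq) concentration (1.24 M) acts as the cathode; ions are reduced there and produced at the dilute (0.00499 M) anode.
With n = 2, Ecell = −(0.0592/2)·log([dilute]/[conc]) = −(0.0592/2)·log(0.00499/1.24) = +0.071 V.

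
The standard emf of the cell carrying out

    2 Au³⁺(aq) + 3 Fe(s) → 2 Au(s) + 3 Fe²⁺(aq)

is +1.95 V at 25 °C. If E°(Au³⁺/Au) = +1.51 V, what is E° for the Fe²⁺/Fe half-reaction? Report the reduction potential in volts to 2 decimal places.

In the reaction as written the Au³⁺/Au couple is reduced (cathode) and Fe²⁺/Fe is oxidized (anode), so E°cell = E°(Au³⁺/Au) − E°(Fe²⁺/Fe).
E°(Fe²⁺/Fe) = E°(cathode) − E°cell = +1.51 − (+1.95) = −0.44 V.

−0.44 V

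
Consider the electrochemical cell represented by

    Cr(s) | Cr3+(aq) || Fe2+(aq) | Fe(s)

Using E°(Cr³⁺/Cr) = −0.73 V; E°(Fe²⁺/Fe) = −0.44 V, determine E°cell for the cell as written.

+0.29 V

By convention the left-hand electrode in cell notation is the anode (oxidation) and the right-hand electrode is the cathode (reduction).
E°cell = E°(right) − E°(left) = −0.44 − (−0.73) = +0.29 V.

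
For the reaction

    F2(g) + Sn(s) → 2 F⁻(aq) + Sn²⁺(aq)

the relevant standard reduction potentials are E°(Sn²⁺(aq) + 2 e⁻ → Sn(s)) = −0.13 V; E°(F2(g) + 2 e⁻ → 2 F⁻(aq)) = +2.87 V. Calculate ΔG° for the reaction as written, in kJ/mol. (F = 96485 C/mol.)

In the reaction as written F2(g) is reduced, so the F₂/F⁻ couple is the cathode and Sn²⁺/Sn is the anode.
E°cell = +2.87 − (−0.13) = +3.00 V; balancing electrons gives n = 2.
ΔG° = −nFE°cell = −(2)(96485)(+3.00) J/mol = −579 kJ/mol.

−579 kJ/mol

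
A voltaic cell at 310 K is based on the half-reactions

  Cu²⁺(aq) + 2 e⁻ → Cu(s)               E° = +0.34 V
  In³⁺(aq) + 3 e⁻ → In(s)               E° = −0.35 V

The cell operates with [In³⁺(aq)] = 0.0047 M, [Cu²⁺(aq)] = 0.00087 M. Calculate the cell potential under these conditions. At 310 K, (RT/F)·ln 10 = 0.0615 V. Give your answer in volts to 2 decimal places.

+0.64 V

The Cu²⁺/Cu couple has the more positive E°, so it is the cathode; In³⁺/In is the anode.
E°cell = E°cat − E°an = +0.34 − (−0.35) = +0.69 V; n = 6.
The balanced reaction is 3 Cu²⁺(aq) + 2 In(s) → 3 Cu(s) + 2 In³⁺(aq), so Q = [In³⁺(aq)]^2 / [Cu²⁺(aq)]^3 = 3.35×10^4 and log Q = 4.526.
By the Nernst equation, E = +0.69 − (0.0615/6)·(4.526) = +0.64 V.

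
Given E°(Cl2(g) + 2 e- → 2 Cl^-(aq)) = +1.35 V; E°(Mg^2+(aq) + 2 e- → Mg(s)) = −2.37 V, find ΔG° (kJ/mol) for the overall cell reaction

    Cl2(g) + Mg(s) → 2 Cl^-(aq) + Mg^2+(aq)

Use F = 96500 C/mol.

In the reaction as written Cl2(g) is reduced, so the Cl₂/Cl⁻ couple is the cathode and Mg²⁺/Mg is the anode.
E°cell = +1.35 − (−2.37) = +3.72 V; balancing electrons gives n = 2.
ΔG° = −nFE°cell = −(2)(96500)(+3.72) J/mol = −718 kJ/mol.

−718 kJ/mol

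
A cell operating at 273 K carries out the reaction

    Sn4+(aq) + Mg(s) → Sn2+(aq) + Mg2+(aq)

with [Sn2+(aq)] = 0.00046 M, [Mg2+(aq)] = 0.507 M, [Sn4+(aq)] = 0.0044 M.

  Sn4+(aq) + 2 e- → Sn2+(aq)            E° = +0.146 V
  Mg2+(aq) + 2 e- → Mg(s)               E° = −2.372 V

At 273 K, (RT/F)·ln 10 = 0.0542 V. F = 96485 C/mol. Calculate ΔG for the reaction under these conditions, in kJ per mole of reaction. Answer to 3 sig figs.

E°cell = +0.146 − (−2.372) = +2.518 V; the balanced reaction transfers n = 2 electrons.
Q = ([Sn2+(aq)]·[Mg2+(aq)]) / [Sn4+(aq)] = 0.053, so log Q = −1.276 and E = +2.518 − (0.0542/2)(−1.276) = +2.5526 V.
Finally ΔG = −nFE = −(2)(96485 C/mol)(+2.5526 V) = −493 kJ/mol.

−493 kJ/mol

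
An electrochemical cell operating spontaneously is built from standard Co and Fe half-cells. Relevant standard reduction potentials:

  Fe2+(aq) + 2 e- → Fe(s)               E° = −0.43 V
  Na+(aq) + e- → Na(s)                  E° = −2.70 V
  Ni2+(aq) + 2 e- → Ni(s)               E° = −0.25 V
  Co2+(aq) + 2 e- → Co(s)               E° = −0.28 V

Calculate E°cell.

+0.15 V

Of the two couples in this cell, the one with the more positive reduction potential is reduced at the cathode: here that is Co²⁺/Co (−0.28 V); Fe²⁺/Fe (−0.43 V) is the anode.
E°cell = E°(cathode) − E°(anode) = −0.28 − (−0.43) = +0.15 V.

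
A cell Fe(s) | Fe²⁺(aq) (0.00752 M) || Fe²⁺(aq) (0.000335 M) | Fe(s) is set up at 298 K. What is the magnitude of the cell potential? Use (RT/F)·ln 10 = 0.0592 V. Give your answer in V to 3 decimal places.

For a concentration cell E°cell = 0, since both electrodes use the same couple.
The compartment with the higher Fe²⁺(aq) concentration (0.00752 M) acts as the cathode; ions are reduced there and produced at the dilute (0.000335 M) anode.
With n = 2, Ecell = −(0.0592/2)·log([dilute]/[conc]) = −(0.0592/2)·log(0.000335/0.00752) = +0.040 V.

0.040 V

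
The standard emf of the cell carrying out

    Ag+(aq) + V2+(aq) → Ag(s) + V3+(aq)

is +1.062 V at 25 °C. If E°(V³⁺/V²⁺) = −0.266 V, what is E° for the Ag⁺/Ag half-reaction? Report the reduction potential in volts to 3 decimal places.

In the reaction as written the Ag⁺/Ag couple is reduced (cathode) and V³⁺/V²⁺ is oxidized (anode), so E°cell = E°(Ag⁺/Ag) − E°(V³⁺/V²⁺).
E°(Ag⁺/Ag) = E°cell + E°(anode) = +1.062 + (−0.266) = +0.796 V.

+0.796 V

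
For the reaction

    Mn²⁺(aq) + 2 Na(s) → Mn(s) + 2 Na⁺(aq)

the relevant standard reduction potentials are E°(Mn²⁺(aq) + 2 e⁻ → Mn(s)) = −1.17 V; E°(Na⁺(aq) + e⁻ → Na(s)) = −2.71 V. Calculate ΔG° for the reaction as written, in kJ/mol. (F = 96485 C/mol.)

−297 kJ/mol

In the reaction as written Mn²⁺(aq) is reduced, so the Mn²⁺/Mn couple is the cathode and Na⁺/Na is the anode.
E°cell = −1.17 − (−2.71) = +1.54 V; balancing electrons gives n = 2.
ΔG° = −nFE°cell = −(2)(96485)(+1.54) J/mol = −297 kJ/mol.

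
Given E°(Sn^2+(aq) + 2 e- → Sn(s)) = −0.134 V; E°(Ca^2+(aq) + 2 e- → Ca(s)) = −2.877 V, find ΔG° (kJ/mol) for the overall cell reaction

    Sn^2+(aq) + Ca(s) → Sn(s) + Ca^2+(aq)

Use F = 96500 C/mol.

−529 kJ/mol

In the reaction as written Sn^2+(aq) is reduced, so the Sn²⁺/Sn couple is the cathode and Ca²⁺/Ca is the anode.
E°cell = −0.134 − (−2.877) = +2.743 V; balancing electrons gives n = 2.
ΔG° = −nFE°cell = −(2)(96500)(+2.743) J/mol = −529 kJ/mol.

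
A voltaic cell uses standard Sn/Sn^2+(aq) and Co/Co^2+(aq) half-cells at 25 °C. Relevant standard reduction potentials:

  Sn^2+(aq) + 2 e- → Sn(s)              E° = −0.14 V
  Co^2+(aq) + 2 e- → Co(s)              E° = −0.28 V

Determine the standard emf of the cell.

Of the two couples in this cell, the one with the more positive reduction potential is reduced at the cathode: here that is Sn²⁺/Sn (−0.14 V); Co²⁺/Co (−0.28 V) is the anode.
E°cell = E°(cathode) − E°(anode) = −0.14 − (−0.28) = +0.14 V.

+0.14 V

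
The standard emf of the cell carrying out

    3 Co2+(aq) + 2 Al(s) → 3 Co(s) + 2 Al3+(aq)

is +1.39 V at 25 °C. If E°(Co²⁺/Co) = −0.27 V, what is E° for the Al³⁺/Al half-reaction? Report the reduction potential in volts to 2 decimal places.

−1.66 V

In the reaction as written the Co²⁺/Co couple is reduced (cathode) and Al³⁺/Al is oxidized (anode), so E°cell = E°(Co²⁺/Co) − E°(Al³⁺/Al).
E°(Al³⁺/Al) = E°(cathode) − E°cell = −0.27 − (+1.39) = −1.66 V.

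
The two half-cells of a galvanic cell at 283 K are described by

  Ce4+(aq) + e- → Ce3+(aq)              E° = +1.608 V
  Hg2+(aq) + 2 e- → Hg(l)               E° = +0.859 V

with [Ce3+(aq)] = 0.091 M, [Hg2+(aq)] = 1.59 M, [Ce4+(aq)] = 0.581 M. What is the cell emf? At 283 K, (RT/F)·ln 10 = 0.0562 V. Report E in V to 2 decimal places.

Ce⁴⁺/Ce³⁺ is reduced (cathode, E° = +1.608 V) and Hg²⁺/Hg is oxidized (anode).
The standard potential is +1.608 − (+0.859) = +0.749 V and the balanced reaction transfers n = 2 electrons.
Balancing gives 2 Ce4+(aq) + Hg(l) → 2 Ce3+(aq) + Hg2+(aq); hence Q = ([Ce3+(aq)]^2·[Hg2+(aq)]) / [Ce4+(aq)]^2 = 0.039 (log Q = −1.409).
By the Nernst equation, E = +0.749 − (0.0562/2)·(−1.409) = +0.79 V.

+0.79 V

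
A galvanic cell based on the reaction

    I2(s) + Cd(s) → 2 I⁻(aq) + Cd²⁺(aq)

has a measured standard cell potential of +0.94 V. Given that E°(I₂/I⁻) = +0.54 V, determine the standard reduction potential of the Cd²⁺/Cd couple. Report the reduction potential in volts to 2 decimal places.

In the reaction as written the I₂/I⁻ couple is reduced (cathode) and Cd²⁺/Cd is oxidized (anode), so E°cell = E°(I₂/I⁻) − E°(Cd²⁺/Cd).
E°(Cd²⁺/Cd) = E°(cathode) − E°cell = +0.54 − (+0.94) = −0.40 V.

−0.40 V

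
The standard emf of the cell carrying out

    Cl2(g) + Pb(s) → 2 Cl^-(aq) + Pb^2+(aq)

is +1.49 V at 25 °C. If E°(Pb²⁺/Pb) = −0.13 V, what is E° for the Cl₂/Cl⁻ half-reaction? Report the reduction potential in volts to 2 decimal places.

In the reaction as written the Cl₂/Cl⁻ couple is reduced (cathode) and Pb²⁺/Pb is oxidized (anode), so E°cell = E°(Cl₂/Cl⁻) − E°(Pb²⁺/Pb).
E°(Cl₂/Cl⁻) = E°cell + E°(anode) = +1.49 + (−0.13) = +1.36 V.

+1.36 V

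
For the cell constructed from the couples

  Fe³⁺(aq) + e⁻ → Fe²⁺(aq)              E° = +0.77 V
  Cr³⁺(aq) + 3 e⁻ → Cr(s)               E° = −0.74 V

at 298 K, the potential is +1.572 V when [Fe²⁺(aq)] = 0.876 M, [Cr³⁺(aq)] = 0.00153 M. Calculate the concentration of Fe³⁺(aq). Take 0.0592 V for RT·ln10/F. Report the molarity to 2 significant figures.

1.1 M

The Fe³⁺/Fe²⁺ couple has the larger reduction potential, so it is the cathode: E°cell = +0.77 − (−0.74) = +1.51 V and n = 3.
Rearranging E = E° − (0.0592/n)·log Q gives log Q = 3(+1.51 − (+1.572))/0.0592 = −3.142.
For 3 Fe³⁺(aq) + Cr(s) → 3 Fe²⁺(aq) + Cr³⁺(aq), the reaction quotient is Q = ([Fe²⁺(aq)]^3·[Cr³⁺(aq)]) / [Fe³⁺(aq)]^3.
Isolating [Fe³⁺(aq)] in Q = 10^{−3.142} yields log [Fe³⁺(aq)] = 0.051, i.e. 1.1 M.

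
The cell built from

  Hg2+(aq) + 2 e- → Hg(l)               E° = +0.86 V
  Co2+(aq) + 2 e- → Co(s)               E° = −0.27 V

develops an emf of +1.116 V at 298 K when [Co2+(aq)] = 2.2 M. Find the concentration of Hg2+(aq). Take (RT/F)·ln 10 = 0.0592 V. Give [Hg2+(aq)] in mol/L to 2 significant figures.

The Hg²⁺/Hg couple has the larger reduction potential, so it is the cathode: E°cell = +0.86 − (−0.27) = +1.13 V and n = 2.
Since E = E° − (0.0592/n)·log Q, log Q = n(E° − E)/0.0592 = 0.473.
Balancing electrons gives Hg2+(aq) + Co(s) → Hg(l) + Co2+(aq); thus Q = [Co2+(aq)] / [Hg2+(aq)].
Isolating [Hg2+(aq)] in Q = 10^{0.473} yields log [Hg2+(aq)] = −0.131, i.e. 0.74 M.

0.74 M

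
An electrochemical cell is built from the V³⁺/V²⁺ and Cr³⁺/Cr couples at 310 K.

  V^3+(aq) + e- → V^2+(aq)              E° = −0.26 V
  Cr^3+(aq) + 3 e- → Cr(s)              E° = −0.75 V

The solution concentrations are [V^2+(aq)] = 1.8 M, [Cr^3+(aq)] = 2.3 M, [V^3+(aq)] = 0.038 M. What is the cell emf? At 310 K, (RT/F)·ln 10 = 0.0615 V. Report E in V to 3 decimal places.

V³⁺/V²⁺ is reduced (cathode, E° = −0.26 V) and Cr³⁺/Cr is oxidized (anode).
E°cell = −0.26 − (−0.75) = +0.49 V, with n = 3 electrons transferred.
For the overall reaction 3 V^3+(aq) + Cr(s) → 3 V^2+(aq) + Cr^3+(aq), Q = ([V^2+(aq)]^3·[Cr^3+(aq)]) / [V^3+(aq)]^3 = 2.44×10^5, giving log Q = 5.388.
By the Nernst equation, E = +0.49 − (0.0615/3)·(5.388) = +0.380 V.

+0.380 V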